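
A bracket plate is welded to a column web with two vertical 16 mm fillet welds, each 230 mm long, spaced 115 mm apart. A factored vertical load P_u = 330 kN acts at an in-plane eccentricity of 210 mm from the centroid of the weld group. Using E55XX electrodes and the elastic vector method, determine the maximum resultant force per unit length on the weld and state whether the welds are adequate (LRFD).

f_max ≈ 2900 N/mm; NOT adequate

E55XX → F_EXX = 550 MPa.
Total weld length L_w = 460 mm. Treat welds as unit-width lines.
Polar moment about centroid: J = 2[d³/12 + d(b/2)²] = 2[230³/12 + 230×57.5²] = 3549000 mm³.
Direct shear f_v = P/L_w = 330×10³ / 460 = 717.4 N/mm (vertical).
Torsion M = P·e = 330×10³ × 210 = 69300000 N·mm.
Critical point at (x, y) = (57.5, 115) from centroid. f_tx = M·y/J = 2246 N/mm; f_ty = M·x/J = 1123 N/mm.
Resultant f_max = √[f_tx² + (f_v + f_ty)²] = √[2246² + (717.4 + 1123)²] = 2903 N/mm.
Capacity per unit length: φr_n = 0.75 × 0.6 × 550 × (0.707 × 16) = 2800 N/mm.
2903 > 2800 → NOT adequate.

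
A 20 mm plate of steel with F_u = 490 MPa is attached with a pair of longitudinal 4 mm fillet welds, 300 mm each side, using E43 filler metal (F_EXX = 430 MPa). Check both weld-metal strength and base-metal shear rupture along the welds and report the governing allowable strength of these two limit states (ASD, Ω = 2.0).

R_n/Ω ≈ 219 kN (weld metal governs)

t_e = 0.707 × 4 = 2.828 mm; L = 600 mm.
Weld metal: R_n/Ω = (1/2.0) × 0.6 × 430 × 2.828 × 600 × 10⁻³ = 218.9 kN.
Base metal (shear rupture): R_n/Ω = (1/2.0) × 0.6 × 490 × 20 × 600 × 10⁻³ = 1764 kN.
Governing: weld metal.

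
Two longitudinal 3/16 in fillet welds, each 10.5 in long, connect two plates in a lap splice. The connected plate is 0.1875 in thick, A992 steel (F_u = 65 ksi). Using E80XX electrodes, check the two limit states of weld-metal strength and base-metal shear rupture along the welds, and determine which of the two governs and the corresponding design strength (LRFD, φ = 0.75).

φR_n ≈ 100 kip (weld metal governs)

E80XX → F_EXX = 80 ksi.
t_e = 0.707 × 0.1875 = 0.1326 in; L = 21 in.
Weld metal: φR_n = 0.75 × 0.6 × 80 × 0.1326 × 21 = 100.2 kip.
Base metal (shear rupture): φR_n = 0.75 × 0.6 × 65 × 0.1875 × 21 = 115.2 kip.
Governing: weld metal.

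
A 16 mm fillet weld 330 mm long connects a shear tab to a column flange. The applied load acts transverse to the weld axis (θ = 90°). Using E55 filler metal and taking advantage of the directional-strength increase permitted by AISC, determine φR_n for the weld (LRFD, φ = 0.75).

φR_n ≈ 1390 kN

E55XX → F_EXX = 550 MPa.
t_e = 0.707 × 16 = 11.31 mm; A_we = 11.31 × 330 = 3733 mm².
Directional factor: 1.0 + 0.5 sin^1.5(90°) = 1.5.
F_nw = 0.6 × 550 × 1.5 = 495 MPa.
φR_n = 0.75 × 495 × 3733 × 10⁻³ = 1386 kN.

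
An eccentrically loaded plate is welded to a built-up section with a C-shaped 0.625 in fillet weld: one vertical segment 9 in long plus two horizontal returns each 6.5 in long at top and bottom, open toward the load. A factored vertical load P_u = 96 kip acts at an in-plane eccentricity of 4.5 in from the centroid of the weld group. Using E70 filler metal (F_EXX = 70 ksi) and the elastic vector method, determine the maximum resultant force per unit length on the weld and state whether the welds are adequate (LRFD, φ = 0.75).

Total weld length L_w = 22 in. Treat welds as unit-width lines.
Centroid: x̄ = 2×6.5×3.25 / 22 = 1.92 in from the vertical weld.
Polar moment about centroid: J = I_x + I_y = [9³/12 + 2×6.5×4.5²] + [9×1.92² + 2(6.5³/12 + 6.5×1.33²)] = 425.9 in³.
Direct shear f_v = P/L_w = 96 / 22 = 4.364 kip/in (vertical).
Torsion M = P·e = 96 × 4.5 = 432 kip·in.
Critical point at (x, y) = (4.58, 4.5) from centroid. f_tx = M·y/J = 4.564 kip/in; f_ty = M·x/J = 4.645 kip/in.
Resultant f_max = √[f_tx² + (f_v + f_ty)²] = √[4.564² + (4.364 + 4.645)²] = 10.1 kip/in.
Capacity per unit length: φr_n = 0.75 × 0.6 × 70 × (0.707 × 0.625) = 13.92 kip/in.
10.1 ≤ 13.92 → adequate.

f_max ≈ 10.1 kip/in; adequate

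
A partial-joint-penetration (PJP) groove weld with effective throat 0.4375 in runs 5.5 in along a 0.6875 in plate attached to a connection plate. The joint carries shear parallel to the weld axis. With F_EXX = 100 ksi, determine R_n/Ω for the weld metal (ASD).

Effective throat (given) t_e = 0.4375 in.
A_we = 0.4375 × 5.5 = 2.406 in².
F_nw = 0.6 F_EXX = 60 ksi.
R_n/Ω = (60 × 2.406) / 2.0 = 72.19 kips.

R_n/Ω ≈ 72.2 kips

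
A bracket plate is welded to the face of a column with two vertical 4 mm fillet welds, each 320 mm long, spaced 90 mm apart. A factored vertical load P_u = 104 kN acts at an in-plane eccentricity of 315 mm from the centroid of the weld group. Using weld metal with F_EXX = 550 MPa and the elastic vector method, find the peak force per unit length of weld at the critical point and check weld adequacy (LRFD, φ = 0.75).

Total weld length L_w = 640 mm. Treat welds as unit-width lines.
Polar moment about centroid: J = 2[d³/12 + d(b/2)²] = 2[320³/12 + 320×45²] = 6757000 mm³.
Direct shear f_v = P/L_w = 104×10³ / 640 = 162.5 N/mm (vertical).
Torsion M = P·e = 104×10³ × 315 = 32760000 N·mm.
Critical point at (x, y) = (45, 160) from centroid. f_tx = M·y/J = 775.7 N/mm; f_ty = M·x/J = 218.2 N/mm.
Resultant f_max = √[f_tx² + (f_v + f_ty)²] = √[775.7² + (162.5 + 218.2)²] = 864.1 N/mm.
Capacity per unit length: φr_n = 0.75 × 0.6 × 550 × (0.707 × 4) = 699.9 N/mm.
864.1 > 699.9 → NOT adequate.

f_max ≈ 864 N/mm; NOT adequate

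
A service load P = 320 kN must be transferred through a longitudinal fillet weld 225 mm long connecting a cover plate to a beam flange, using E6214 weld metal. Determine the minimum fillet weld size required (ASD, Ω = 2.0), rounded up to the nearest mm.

E62XX → F_EXX = 620 MPa.
Total weld length L = 225 mm.
Required throat t_e = P × Ω / (0.6 F_EXX × L) = 320 × 2.0 / (0.6 × 620 × 225 × 10⁻³) = 7.646 mm.
Required leg w = t_e / 0.707 = 10.82 mm → use 11 mm.

w = 11 mm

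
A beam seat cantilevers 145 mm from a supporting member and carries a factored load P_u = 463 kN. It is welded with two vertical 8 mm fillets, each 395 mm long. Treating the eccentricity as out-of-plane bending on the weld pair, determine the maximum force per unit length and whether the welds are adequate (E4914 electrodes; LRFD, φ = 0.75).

E49XX → F_EXX = 490 MPa.
L_w = 2 × 395 = 790 mm; section modulus (unit throat) S = 2 × L²/6 = 52010 mm².
Direct shear f_v = P/L_w = 463×10³/790 = 586.1 N/mm.
Moment M = P × e = 463×10³ × 145 = 67135000 N·mm; bending f_b = M/S = 1291 N/mm.
f_max = √(f_v² + f_b²) = √(586.1² + 1291²) = 1418 N/mm.
φr_n = 0.75 × 0.6 × 490 × (0.707 × 8) = 1247 N/mm → NOT adequate.

f_max ≈ 1420 N/mm; NOT adequate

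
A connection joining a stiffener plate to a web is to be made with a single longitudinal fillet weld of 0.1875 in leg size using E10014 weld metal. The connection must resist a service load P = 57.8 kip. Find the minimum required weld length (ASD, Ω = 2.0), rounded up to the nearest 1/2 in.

L = 15 in

E100XX → F_EXX = 100 ksi.
Throat t_e = 0.707 × 0.1875 = 0.1326 in.
r_n/Ω = (0.6 × 100 × 0.1326) / 2.0 = 3.977 kip/in.
L_req = P / (r_n/Ω) = 57.8 / 3.977 = 14.53 in total.
Round up → use L = 15 in.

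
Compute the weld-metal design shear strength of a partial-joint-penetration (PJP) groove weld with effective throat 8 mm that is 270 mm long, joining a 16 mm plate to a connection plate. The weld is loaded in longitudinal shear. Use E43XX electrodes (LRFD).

E43XX → F_EXX = 430 MPa.
Effective throat (given) t_e = 8 mm.
A_we = 8 × 270 = 2160 mm².
F_nw = 0.6 F_EXX = 258 MPa.
φR_n = 0.75 × 258 × 2160 × 10⁻³ = 418 kN.

φR_n ≈ 418 kN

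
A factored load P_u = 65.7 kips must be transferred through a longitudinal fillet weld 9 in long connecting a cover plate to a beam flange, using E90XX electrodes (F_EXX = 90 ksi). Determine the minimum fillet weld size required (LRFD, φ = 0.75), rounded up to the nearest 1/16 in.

Total weld length L = 9 in.
Required throat t_e = P_u / (φ × 0.6 F_EXX × L) = 65.7 / (0.75 × 0.6 × 90 × 9) = 0.1802 in.
Required leg w = t_e / 0.707 = 0.2549 in → use 5/16 in.

w = 5/16 in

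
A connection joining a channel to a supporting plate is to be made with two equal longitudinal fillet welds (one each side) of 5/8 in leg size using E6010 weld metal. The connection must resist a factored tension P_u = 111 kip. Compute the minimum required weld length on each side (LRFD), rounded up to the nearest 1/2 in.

L = 5 in on each side

E60XX → F_EXX = 60 ksi.
Throat t_e = 0.707 × 0.625 = 0.4419 in.
φr_n = 0.75 × 0.6 × 60 × 0.4419 = 11.93 kip/in.
L_req = P_u / φr_n = 111 / 11.93 = 9.304 in total.
Per side: 9.304 / 2 = 4.652 in.
Round up → use L = 5 in on each side.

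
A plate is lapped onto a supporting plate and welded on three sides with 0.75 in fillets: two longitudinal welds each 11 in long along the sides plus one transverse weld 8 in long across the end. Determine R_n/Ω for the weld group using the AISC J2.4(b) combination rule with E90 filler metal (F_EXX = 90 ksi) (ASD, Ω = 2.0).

R_n/Ω ≈ 440 kips

t_e = 0.707 × 0.75 = 0.5302 in.
R_nwl = 0.6 × 90 × 0.5302 × 22 = 629.9 kips (longitudinal, 2 welds).
R_nwt = 0.6 × 90 × 0.5302 × 8 = 229.1 kips (transverse, base value).
(i) R_nwl + R_nwt = 859 kips; (ii) 0.85 R_nwl + 1.5 R_nwt = 879 kips.
R_n = max = 879 kips [governs: (ii)]; R_n/Ω = 439.5 kips.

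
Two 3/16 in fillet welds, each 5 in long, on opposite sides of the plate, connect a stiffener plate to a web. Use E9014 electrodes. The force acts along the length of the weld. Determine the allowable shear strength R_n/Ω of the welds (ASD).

E90XX → F_EXX = 90 ksi.
Effective throat t_e = 0.707 × 0.1875 = 0.1326 in.
Total length L = 10 in; A_we = 0.1326 × 10 = 1.326 in².
F_nw = 0.6 F_EXX = 0.6 × 90 = 54 ksi.
R_n = 54 × 1.326 = 71.58 kips; R_n/Ω = 71.58/2.0 = 35.79 kips.

R_n/Ω ≈ 35.8 kips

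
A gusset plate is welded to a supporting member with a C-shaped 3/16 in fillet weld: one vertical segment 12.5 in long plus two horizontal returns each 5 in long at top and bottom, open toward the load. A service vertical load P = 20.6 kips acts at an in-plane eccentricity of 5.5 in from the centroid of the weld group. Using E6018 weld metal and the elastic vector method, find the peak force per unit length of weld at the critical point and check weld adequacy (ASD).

E60XX → F_EXX = 60 ksi.
Total weld length L_w = 22.5 in. Treat welds as unit-width lines.
Centroid: x̄ = 2×5×2.5 / 22.5 = 1.111 in from the vertical weld.
Polar moment about centroid: J = I_x + I_y = [12.5³/12 + 2×5×6.25²] + [12.5×1.111² + 2(5³/12 + 5×1.389²)] = 608.9 in³.
Direct shear f_v = P/L_w = 20.6 / 22.5 = 0.9156 kip/in (vertical).
Torsion M = P·e = 20.6 × 5.5 = 113.3 kip·in.
Critical point at (x, y) = (3.889, 6.25) from centroid. f_tx = M·y/J = 1.163 kip/in; f_ty = M·x/J = 0.7236 kip/in.
Resultant f_max = √[f_tx² + (f_v + f_ty)²] = √[1.163² + (0.9156 + 0.7236)²] = 2.01 kip/in.
Capacity per unit length: r_n/Ω = (1/2.0) × 0.6 × 60 × (0.707 × 0.1875) = 2.386 kip/in.
2.01 ≤ 2.386 → adequate.

f_max ≈ 2.01 kip/in; adequate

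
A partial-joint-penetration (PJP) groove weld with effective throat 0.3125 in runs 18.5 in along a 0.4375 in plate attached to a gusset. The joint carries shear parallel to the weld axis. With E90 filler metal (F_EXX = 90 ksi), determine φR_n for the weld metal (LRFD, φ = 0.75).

Effective throat (given) t_e = 0.3125 in.
A_we = 0.3125 × 18.5 = 5.781 in².
F_nw = 0.6 F_EXX = 54 ksi.
φR_n = 0.75 × 54 × 5.781 = 234.1 kips.

φR_n ≈ 234 kips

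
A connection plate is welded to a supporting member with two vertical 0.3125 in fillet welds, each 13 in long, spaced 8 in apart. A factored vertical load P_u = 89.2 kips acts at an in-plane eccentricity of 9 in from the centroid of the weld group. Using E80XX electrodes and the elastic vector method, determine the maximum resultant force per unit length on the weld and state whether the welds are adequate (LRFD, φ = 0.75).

E80XX → F_EXX = 80 ksi.
Total weld length L_w = 26 in. Treat welds as unit-width lines.
Polar moment about centroid: J = 2[d³/12 + d(b/2)²] = 2[13³/12 + 13×4²] = 782.2 in³.
Direct shear f_v = P/L_w = 89.2 / 26 = 3.431 kip/in (vertical).
Torsion M = P·e = 89.2 × 9 = 802.8 kip·in.
Critical point at (x, y) = (4, 6.5) from centroid. f_tx = M·y/J = 6.671 kip/in; f_ty = M·x/J = 4.106 kip/in.
Resultant f_max = √[f_tx² + (f_v + f_ty)²] = √[6.671² + (3.431 + 4.106)²] = 10.06 kip/in.
Capacity per unit length: φr_n = 0.75 × 0.6 × 80 × (0.707 × 0.3125) = 7.954 kip/in.
10.06 > 7.954 → NOT adequate.

f_max ≈ 10.1 kip/in; NOT adequate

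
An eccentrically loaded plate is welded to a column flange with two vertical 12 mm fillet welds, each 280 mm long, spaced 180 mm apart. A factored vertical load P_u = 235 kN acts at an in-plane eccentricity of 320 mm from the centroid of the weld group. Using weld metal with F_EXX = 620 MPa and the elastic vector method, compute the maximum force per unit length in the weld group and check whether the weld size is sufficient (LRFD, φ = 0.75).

Total weld length L_w = 560 mm. Treat welds as unit-width lines.
Polar moment about centroid: J = 2[d³/12 + d(b/2)²] = 2[280³/12 + 280×90²] = 8195000 mm³.
Direct shear f_v = P/L_w = 235×10³ / 560 = 419.6 N/mm (vertical).
Torsion M = P·e = 235×10³ × 320 = 75200000 N·mm.
Critical point at (x, y) = (90, 140) from centroid. f_tx = M·y/J = 1285 N/mm; f_ty = M·x/J = 825.9 N/mm.
Resultant f_max = √[f_tx² + (f_v + f_ty)²] = √[1285² + (419.6 + 825.9)²] = 1789 N/mm.
Capacity per unit length: φr_n = 0.75 × 0.6 × 620 × (0.707 × 12) = 2367 N/mm.
1789 ≤ 2367 → adequate.

f_max ≈ 1790 N/mm; adequate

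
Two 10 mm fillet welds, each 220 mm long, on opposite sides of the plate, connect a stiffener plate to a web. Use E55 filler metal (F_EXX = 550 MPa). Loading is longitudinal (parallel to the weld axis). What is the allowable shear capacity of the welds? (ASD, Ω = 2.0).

Effective throat t_e = 0.707 × 10 = 7.07 mm.
Total length L = 440 mm; A_we = 7.07 × 440 = 3111 mm².
F_nw = 0.6 F_EXX = 0.6 × 550 = 330 MPa.
R_n = 330 × 3111 × 10⁻³ = 1027 kN; R_n/Ω = 1027/2.0 = 513.3 kN.

R_n/Ω ≈ 513 kN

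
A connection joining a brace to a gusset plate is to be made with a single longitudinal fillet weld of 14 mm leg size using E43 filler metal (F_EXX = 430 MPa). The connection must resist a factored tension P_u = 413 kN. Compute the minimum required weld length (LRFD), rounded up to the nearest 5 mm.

Throat t_e = 0.707 × 14 = 9.898 mm.
φr_n = 0.75 × 0.6 × 430 × 9.898 × 10⁻³ = 1.915 kN/mm.
L_req = P_u / φr_n = 413 / 1.915 = 215.6 mm total.
Round up → use L = 220 mm.

L = 220 mm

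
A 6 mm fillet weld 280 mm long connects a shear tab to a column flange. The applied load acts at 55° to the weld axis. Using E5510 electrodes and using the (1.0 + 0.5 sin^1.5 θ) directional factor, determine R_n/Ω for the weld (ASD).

E55XX → F_EXX = 550 MPa.
t_e = 0.707 × 6 = 4.242 mm; A_we = 4.242 × 280 = 1188 mm².
Directional factor: 1.0 + 0.5 sin^1.5(55°) = 1.371.
F_nw = 0.6 × 550 × 1.371 = 452.3 MPa.
R_n/Ω = (452.3 × 1188) / 2.0 × 10⁻³ = 268.6 kN.

R_n/Ω ≈ 269 kN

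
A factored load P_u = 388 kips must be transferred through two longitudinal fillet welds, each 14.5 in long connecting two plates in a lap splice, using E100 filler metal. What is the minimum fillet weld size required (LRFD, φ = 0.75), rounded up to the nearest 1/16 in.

w = 7/16 in

E100XX → F_EXX = 100 ksi.
Total weld length L = 29 in.
Required throat t_e = P_u / (φ × 0.6 F_EXX × L) = 388 / (0.75 × 0.6 × 100 × 29) = 0.2973 in.
Required leg w = t_e / 0.707 = 0.4205 in → use 7/16 in.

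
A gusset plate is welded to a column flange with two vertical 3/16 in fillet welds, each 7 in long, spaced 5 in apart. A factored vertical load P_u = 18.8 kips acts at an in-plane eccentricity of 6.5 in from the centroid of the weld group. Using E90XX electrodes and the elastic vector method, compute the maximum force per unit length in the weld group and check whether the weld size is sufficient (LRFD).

E90XX → F_EXX = 90 ksi.
Total weld length L_w = 14 in. Treat welds as unit-width lines.
Polar moment about centroid: J = 2[d³/12 + d(b/2)²] = 2[7³/12 + 7×2.5²] = 144.7 in³.
Direct shear f_v = P/L_w = 18.8 / 14 = 1.343 kip/in (vertical).
Torsion M = P·e = 18.8 × 6.5 = 122.2 kip·in.
Critical point at (x, y) = (2.5, 3.5) from centroid. f_tx = M·y/J = 2.956 kip/in; f_ty = M·x/J = 2.112 kip/in.
Resultant f_max = √[f_tx² + (f_v + f_ty)²] = √[2.956² + (1.343 + 2.112)²] = 4.547 kip/in.
Capacity per unit length: φr_n = 0.75 × 0.6 × 90 × (0.707 × 0.1875) = 5.369 kip/in.
4.547 ≤ 5.369 → adequate.

f_max ≈ 4.55 kip/in; adequate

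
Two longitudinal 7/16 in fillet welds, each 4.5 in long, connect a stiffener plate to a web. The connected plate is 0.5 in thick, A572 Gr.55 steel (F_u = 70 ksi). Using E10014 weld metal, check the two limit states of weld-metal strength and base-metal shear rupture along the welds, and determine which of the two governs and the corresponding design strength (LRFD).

E100XX → F_EXX = 100 ksi.
t_e = 0.707 × 0.4375 = 0.3093 in; L = 9 in.
Weld metal: φR_n = 0.75 × 0.6 × 100 × 0.3093 × 9 = 125.3 kips.
Base metal (shear rupture): φR_n = 0.75 × 0.6 × 70 × 0.5 × 9 = 141.8 kips.
Governing: weld metal.

φR_n ≈ 125 kips (weld metal governs)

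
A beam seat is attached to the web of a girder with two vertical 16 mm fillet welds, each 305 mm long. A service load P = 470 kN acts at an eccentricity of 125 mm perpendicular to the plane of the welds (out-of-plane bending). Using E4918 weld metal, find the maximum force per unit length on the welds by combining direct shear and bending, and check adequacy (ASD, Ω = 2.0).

E49XX → F_EXX = 490 MPa.
L_w = 2 × 305 = 610 mm; section modulus (unit throat) S = 2 × L²/6 = 31010 mm².
Direct shear f_v = P/L_w = 470×10³/610 = 770.5 N/mm.
Moment M = P × e = 470×10³ × 125 = 58750000 N·mm; bending f_b = M/S = 1895 N/mm.
f_max = √(f_v² + f_b²) = √(770.5² + 1895²) = 2045 N/mm.
r_n/Ω = (1/2.0) × 0.6 × 490 × (0.707 × 16) = 1663 N/mm → NOT adequate.

f_max ≈ 2050 N/mm; NOT adequate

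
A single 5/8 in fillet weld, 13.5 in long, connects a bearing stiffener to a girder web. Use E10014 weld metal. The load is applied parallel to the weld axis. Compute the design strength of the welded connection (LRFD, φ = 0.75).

E100XX → F_EXX = 100 ksi.
Effective throat t_e = 0.707 × 0.625 = 0.4419 in.
Total length L = 13.5 in; A_we = 0.4419 × 13.5 = 5.965 in².
F_nw = 0.6 F_EXX = 0.6 × 100 = 60 ksi.
φR_n = 0.75 × 60 × 5.965 = 268.4 kips.

φR_n ≈ 268 kips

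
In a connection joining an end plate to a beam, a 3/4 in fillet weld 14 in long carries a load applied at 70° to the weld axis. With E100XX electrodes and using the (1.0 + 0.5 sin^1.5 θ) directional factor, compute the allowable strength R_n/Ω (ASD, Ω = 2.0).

E100XX → F_EXX = 100 ksi.
t_e = 0.707 × 0.75 = 0.5302 in; A_we = 0.5302 × 14 = 7.423 in².
Directional factor: 1.0 + 0.5 sin^1.5(70°) = 1.455.
F_nw = 0.6 × 100 × 1.455 = 87.33 ksi.
R_n/Ω = (87.33 × 7.423) / 2.0 = 324.1 kip.

R_n/Ω ≈ 324 kip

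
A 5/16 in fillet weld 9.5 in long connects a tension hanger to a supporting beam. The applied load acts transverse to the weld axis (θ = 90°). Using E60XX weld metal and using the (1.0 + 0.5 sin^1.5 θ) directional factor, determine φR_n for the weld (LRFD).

E60XX → F_EXX = 60 ksi.
t_e = 0.707 × 0.3125 = 0.2209 in; A_we = 0.2209 × 9.5 = 2.099 in².
Directional factor: 1.0 + 0.5 sin^1.5(90°) = 1.5.
F_nw = 0.6 × 60 × 1.5 = 54 ksi.
φR_n = 0.75 × 54 × 2.099 = 85.01 kips.

φR_n ≈ 85 kips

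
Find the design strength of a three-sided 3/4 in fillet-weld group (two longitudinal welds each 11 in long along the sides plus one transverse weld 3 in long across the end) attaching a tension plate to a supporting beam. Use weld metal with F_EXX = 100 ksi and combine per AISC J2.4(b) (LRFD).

t_e = 0.707 × 0.75 = 0.5302 in.
R_nwl = 0.6 × 100 × 0.5302 × 22 = 699.9 kip (longitudinal, 2 welds).
R_nwt = 0.6 × 100 × 0.5302 × 3 = 95.45 kip (transverse, base value).
(i) R_nwl + R_nwt = 795.4 kip; (ii) 0.85 R_nwl + 1.5 R_nwt = 738.1 kip.
R_n = max = 795.4 kip [governs: (i)]; φR_n = 596.5 kip.

φR_n ≈ 597 kip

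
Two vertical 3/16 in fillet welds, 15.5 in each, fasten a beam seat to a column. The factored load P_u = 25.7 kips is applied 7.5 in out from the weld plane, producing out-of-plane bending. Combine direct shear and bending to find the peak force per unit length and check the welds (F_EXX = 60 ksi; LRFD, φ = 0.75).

f_max ≈ 2.55 kip/in; adequate

L_w = 2 × 15.5 = 31 in; section modulus (unit throat) S = 2 × L²/6 = 80.08 in².
Direct shear f_v = P/L_w = 25.7/31 = 0.829 kip/in.
Moment M = P × e = 25.7 × 7.5 = 192.75 kip·in; bending f_b = M/S = 2.407 kip/in.
f_max = √(f_v² + f_b²) = √(0.829² + 2.407²) = 2.546 kip/in.
φr_n = 0.75 × 0.6 × 60 × (0.707 × 0.1875) = 3.579 kip/in → adequate.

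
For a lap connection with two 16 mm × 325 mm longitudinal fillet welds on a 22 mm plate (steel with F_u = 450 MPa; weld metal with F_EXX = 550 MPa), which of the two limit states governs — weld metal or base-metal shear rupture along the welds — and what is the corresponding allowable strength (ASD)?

R_n/Ω ≈ 1210 kN (weld metal governs)

t_e = 0.707 × 16 = 11.31 mm; L = 650 mm.
Weld metal: R_n/Ω = (1/2.0) × 0.6 × 550 × 11.31 × 650 × 10⁻³ = 1213 kN.
Base metal (shear rupture): R_n/Ω = (1/2.0) × 0.6 × 450 × 22 × 650 × 10⁻³ = 1930 kN.
Governing: weld metal.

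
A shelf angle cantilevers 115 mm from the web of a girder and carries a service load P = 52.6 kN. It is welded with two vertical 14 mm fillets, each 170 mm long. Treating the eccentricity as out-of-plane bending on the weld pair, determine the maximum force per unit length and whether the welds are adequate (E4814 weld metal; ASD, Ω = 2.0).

E48XX → F_EXX = 480 MPa.
L_w = 2 × 170 = 340 mm; section modulus (unit throat) S = 2 × L²/6 = 9633 mm².
Direct shear f_v = P/L_w = 52.6×10³/340 = 154.7 N/mm.
Moment M = P × e = 52.6×10³ × 115 = 6049000 N·mm; bending f_b = M/S = 627.9 N/mm.
f_max = √(f_v² + f_b²) = √(154.7² + 627.9²) = 646.7 N/mm.
r_n/Ω = (1/2.0) × 0.6 × 480 × (0.707 × 14) = 1425 N/mm → adequate.

f_max ≈ 647 N/mm; adequate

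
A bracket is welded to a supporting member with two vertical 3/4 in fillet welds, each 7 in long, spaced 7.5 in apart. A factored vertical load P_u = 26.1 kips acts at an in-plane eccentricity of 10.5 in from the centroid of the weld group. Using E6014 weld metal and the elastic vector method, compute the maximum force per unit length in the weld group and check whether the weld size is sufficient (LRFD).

E60XX → F_EXX = 60 ksi.
Total weld length L_w = 14 in. Treat welds as unit-width lines.
Polar moment about centroid: J = 2[d³/12 + d(b/2)²] = 2[7³/12 + 7×3.75²] = 254 in³.
Direct shear f_v = P/L_w = 26.1 / 14 = 1.864 kip/in (vertical).
Torsion M = P·e = 26.1 × 10.5 = 274.05 kip·in.
Critical point at (x, y) = (3.75, 3.5) from centroid. f_tx = M·y/J = 3.776 kip/in; f_ty = M·x/J = 4.045 kip/in.
Resultant f_max = √[f_tx² + (f_v + f_ty)²] = √[3.776² + (1.864 + 4.045)²] = 7.013 kip/in.
Capacity per unit length: φr_n = 0.75 × 0.6 × 60 × (0.707 × 0.75) = 14.32 kip/in.
7.013 ≤ 14.32 → adequate.

f_max ≈ 7.01 kip/in; adequate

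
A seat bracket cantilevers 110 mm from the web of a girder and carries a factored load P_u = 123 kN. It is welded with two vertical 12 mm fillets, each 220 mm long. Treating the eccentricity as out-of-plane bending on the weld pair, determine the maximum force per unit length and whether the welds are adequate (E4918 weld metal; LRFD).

f_max ≈ 884 N/mm; adequate

E49XX → F_EXX = 490 MPa.
L_w = 2 × 220 = 440 mm; section modulus (unit throat) S = 2 × L²/6 = 16130 mm².
Direct shear f_v = P/L_w = 123×10³/440 = 279.5 N/mm.
Moment M = P × e = 123×10³ × 110 = 13530000 N·mm; bending f_b = M/S = 838.6 N/mm.
f_max = √(f_v² + f_b²) = √(279.5² + 838.6²) = 884 N/mm.
φr_n = 0.75 × 0.6 × 490 × (0.707 × 12) = 1871 N/mm → adequate.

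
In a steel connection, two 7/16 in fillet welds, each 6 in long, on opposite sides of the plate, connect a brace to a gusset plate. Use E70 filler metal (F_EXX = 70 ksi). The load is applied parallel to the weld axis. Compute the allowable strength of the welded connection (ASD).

Effective throat t_e = 0.707 × 0.4375 = 0.3093 in.
Total length L = 12 in; A_we = 0.3093 × 12 = 3.712 in².
F_nw = 0.6 F_EXX = 0.6 × 70 = 42 ksi.
R_n = 42 × 3.712 = 155.9 kips; R_n/Ω = 155.9/2.0 = 77.95 kips.

R_n/Ω ≈ 77.9 kips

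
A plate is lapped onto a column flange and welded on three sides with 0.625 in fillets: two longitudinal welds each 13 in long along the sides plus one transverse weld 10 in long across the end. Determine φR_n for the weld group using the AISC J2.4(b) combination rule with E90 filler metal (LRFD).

E90XX → F_EXX = 90 ksi.
t_e = 0.707 × 0.625 = 0.4419 in.
R_nwl = 0.6 × 90 × 0.4419 × 26 = 620.4 kips (longitudinal, 2 welds).
R_nwt = 0.6 × 90 × 0.4419 × 10 = 238.6 kips (transverse, base value).
(i) R_nwl + R_nwt = 859 kips; (ii) 0.85 R_nwl + 1.5 R_nwt = 885.3 kips.
R_n = max = 885.3 kips [governs: (ii)]; φR_n = 663.9 kips.

φR_n ≈ 664 kips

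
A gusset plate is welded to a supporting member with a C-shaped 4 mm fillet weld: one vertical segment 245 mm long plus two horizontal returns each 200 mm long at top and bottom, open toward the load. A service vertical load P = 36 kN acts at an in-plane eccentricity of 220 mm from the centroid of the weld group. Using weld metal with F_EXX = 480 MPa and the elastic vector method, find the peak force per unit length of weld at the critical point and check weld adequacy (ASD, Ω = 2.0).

f_max ≈ 190 N/mm; adequate

Total weld length L_w = 645 mm. Treat welds as unit-width lines.
Centroid: x̄ = 2×200×100 / 645 = 62.02 mm from the vertical weld.
Polar moment about centroid: J = I_x + I_y = [245³/12 + 2×200×122.5²] + [245×62.02² + 2(200³/12 + 200×37.98²)] = 10080000 mm³.
Direct shear f_v = P/L_w = 36×10³ / 645 = 55.81 N/mm (vertical).
Torsion M = P·e = 36×10³ × 220 = 7920000 N·mm.
Critical point at (x, y) = (138, 122.5) from centroid. f_tx = M·y/J = 96.24 N/mm; f_ty = M·x/J = 108.4 N/mm.
Resultant f_max = √[f_tx² + (f_v + f_ty)²] = √[96.24² + (55.81 + 108.4)²] = 190.3 N/mm.
Capacity per unit length: r_n/Ω = (1/2.0) × 0.6 × 480 × (0.707 × 4) = 407.2 N/mm.
190.3 ≤ 407.2 → adequate.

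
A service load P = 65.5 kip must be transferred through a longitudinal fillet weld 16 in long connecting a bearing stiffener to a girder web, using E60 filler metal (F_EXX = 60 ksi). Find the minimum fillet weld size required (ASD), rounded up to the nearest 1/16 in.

w = 3/8 in

Total weld length L = 16 in.
Required throat t_e = P × Ω / (0.6 F_EXX × L) = 65.5 × 2.0 / (0.6 × 60 × 16) = 0.2274 in.
Required leg w = t_e / 0.707 = 0.3217 in → use 3/8 in.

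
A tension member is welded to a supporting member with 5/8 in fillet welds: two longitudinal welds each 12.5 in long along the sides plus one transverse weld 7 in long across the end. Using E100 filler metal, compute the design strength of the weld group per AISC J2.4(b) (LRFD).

φR_n ≈ 636 kips

E100XX → F_EXX = 100 ksi.
t_e = 0.707 × 0.625 = 0.4419 in.
R_nwl = 0.6 × 100 × 0.4419 × 25 = 662.8 kips (longitudinal, 2 welds).
R_nwt = 0.6 × 100 × 0.4419 × 7 = 185.6 kips (transverse, base value).
(i) R_nwl + R_nwt = 848.4 kips; (ii) 0.85 R_nwl + 1.5 R_nwt = 841.8 kips.
R_n = max = 848.4 kips [governs: (i)]; φR_n = 636.3 kips.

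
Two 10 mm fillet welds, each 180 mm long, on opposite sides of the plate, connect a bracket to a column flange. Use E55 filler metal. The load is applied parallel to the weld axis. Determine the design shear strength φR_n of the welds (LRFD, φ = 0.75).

φR_n ≈ 630 kN

E55XX → F_EXX = 550 MPa.
Effective throat t_e = 0.707 × 10 = 7.07 mm.
Total length L = 360 mm; A_we = 7.07 × 360 = 2545 mm².
F_nw = 0.6 F_EXX = 0.6 × 550 = 330 MPa.
φR_n = 0.75 × 330 × 2545 × 10⁻³ = 629.9 kN.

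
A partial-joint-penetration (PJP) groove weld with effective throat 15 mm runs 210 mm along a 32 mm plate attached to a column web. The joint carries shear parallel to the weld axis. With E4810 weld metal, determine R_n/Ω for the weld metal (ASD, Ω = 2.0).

R_n/Ω ≈ 454 kN

E48XX → F_EXX = 480 MPa.
Effective throat (given) t_e = 15 mm.
A_we = 15 × 210 = 3150 mm².
F_nw = 0.6 F_EXX = 288 MPa.
R_n/Ω = (288 × 3150) / 2.0 × 10⁻³ = 453.6 kN.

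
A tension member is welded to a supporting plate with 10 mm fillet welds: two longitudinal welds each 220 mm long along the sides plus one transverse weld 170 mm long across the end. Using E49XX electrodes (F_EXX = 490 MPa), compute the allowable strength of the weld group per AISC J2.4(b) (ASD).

t_e = 0.707 × 10 = 7.07 mm.
R_nwl = 0.6 × 490 × 7.07 × 440 × 10⁻³ = 914.6 kN (longitudinal, 2 welds).
R_nwt = 0.6 × 490 × 7.07 × 170 × 10⁻³ = 353.4 kN (transverse, base value).
(i) R_nwl + R_nwt = 1268 kN; (ii) 0.85 R_nwl + 1.5 R_nwt = 1307 kN.
R_n = max = 1307 kN [governs: (ii)]; R_n/Ω = 653.7 kN.

R_n/Ω ≈ 654 kN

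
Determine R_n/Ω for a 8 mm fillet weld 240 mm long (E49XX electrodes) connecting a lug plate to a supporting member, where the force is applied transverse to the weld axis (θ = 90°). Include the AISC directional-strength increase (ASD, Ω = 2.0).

E49XX → F_EXX = 490 MPa.
t_e = 0.707 × 8 = 5.656 mm; A_we = 5.656 × 240 = 1357 mm².
Directional factor: 1.0 + 0.5 sin^1.5(90°) = 1.5.
F_nw = 0.6 × 490 × 1.5 = 441 MPa.
R_n/Ω = (441 × 1357) / 2.0 × 10⁻³ = 299.3 kN.

R_n/Ω ≈ 299 kN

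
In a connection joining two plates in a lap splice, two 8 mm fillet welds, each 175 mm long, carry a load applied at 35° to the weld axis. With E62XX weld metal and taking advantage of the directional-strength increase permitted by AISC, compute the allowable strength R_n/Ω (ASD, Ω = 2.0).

R_n/Ω ≈ 448 kN

E62XX → F_EXX = 620 MPa.
t_e = 0.707 × 8 = 5.656 mm; A_we = 5.656 × 350 = 1980 mm².
Directional factor: 1.0 + 0.5 sin^1.5(35°) = 1.217.
F_nw = 0.6 × 620 × 1.217 = 452.8 MPa.
R_n/Ω = (452.8 × 1980) / 2.0 × 10⁻³ = 448.2 kN.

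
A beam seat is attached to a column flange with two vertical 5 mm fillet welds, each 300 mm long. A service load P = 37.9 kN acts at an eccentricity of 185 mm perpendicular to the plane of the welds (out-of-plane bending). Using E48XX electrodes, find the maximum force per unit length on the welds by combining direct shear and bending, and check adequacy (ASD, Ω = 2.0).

f_max ≈ 242 N/mm; adequate

E48XX → F_EXX = 480 MPa.
L_w = 2 × 300 = 600 mm; section modulus (unit throat) S = 2 × L²/6 = 30000 mm².
Direct shear f_v = P/L_w = 37.9×10³/600 = 63.17 N/mm.
Moment M = P × e = 37.9×10³ × 185 = 7011500 N·mm; bending f_b = M/S = 233.7 N/mm.
f_max = √(f_v² + f_b²) = √(63.17² + 233.7²) = 242.1 N/mm.
r_n/Ω = (1/2.0) × 0.6 × 480 × (0.707 × 5) = 509 N/mm → adequate.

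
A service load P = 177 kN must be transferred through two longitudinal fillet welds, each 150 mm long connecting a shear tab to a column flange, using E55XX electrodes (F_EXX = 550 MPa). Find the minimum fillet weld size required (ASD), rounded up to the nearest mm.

w = 6 mm

Total weld length L = 300 mm.
Required throat t_e = P × Ω / (0.6 F_EXX × L) = 177 × 2.0 / (0.6 × 550 × 300 × 10⁻³) = 3.576 mm.
Required leg w = t_e / 0.707 = 5.058 mm → use 6 mm.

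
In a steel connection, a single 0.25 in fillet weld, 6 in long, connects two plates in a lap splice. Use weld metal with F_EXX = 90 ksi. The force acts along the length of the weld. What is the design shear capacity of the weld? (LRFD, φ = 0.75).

φR_n ≈ 43 kips

Effective throat t_e = 0.707 × 0.25 = 0.1767 in.
Total length L = 6 in; A_we = 0.1767 × 6 = 1.06 in².
F_nw = 0.6 F_EXX = 0.6 × 90 = 54 ksi.
φR_n = 0.75 × 54 × 1.06 = 42.95 kips.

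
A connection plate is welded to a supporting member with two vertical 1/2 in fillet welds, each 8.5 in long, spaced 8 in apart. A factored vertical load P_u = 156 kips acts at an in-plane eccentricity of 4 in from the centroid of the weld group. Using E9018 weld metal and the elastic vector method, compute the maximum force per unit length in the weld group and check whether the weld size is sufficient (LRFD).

f_max ≈ 17.4 kip/in; NOT adequate

E90XX → F_EXX = 90 ksi.
Total weld length L_w = 17 in. Treat welds as unit-width lines.
Polar moment about centroid: J = 2[d³/12 + d(b/2)²] = 2[8.5³/12 + 8.5×4²] = 374.4 in³.
Direct shear f_v = P/L_w = 156 / 17 = 9.176 kip/in (vertical).
Torsion M = P·e = 156 × 4 = 624 kip·in.
Critical point at (x, y) = (4, 4.25) from centroid. f_tx = M·y/J = 7.084 kip/in; f_ty = M·x/J = 6.667 kip/in.
Resultant f_max = √[f_tx² + (f_v + f_ty)²] = √[7.084² + (9.176 + 6.667)²] = 17.36 kip/in.
Capacity per unit length: φr_n = 0.75 × 0.6 × 90 × (0.707 × 0.5) = 14.32 kip/in.
17.36 > 14.32 → NOT adequate.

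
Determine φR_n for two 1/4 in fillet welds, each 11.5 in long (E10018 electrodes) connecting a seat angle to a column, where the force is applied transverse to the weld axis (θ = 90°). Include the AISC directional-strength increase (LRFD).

E100XX → F_EXX = 100 ksi.
t_e = 0.707 × 0.25 = 0.1767 in; A_we = 0.1767 × 23 = 4.065 in².
Directional factor: 1.0 + 0.5 sin^1.5(90°) = 1.5.
F_nw = 0.6 × 100 × 1.5 = 90 ksi.
φR_n = 0.75 × 90 × 4.065 = 274.4 kip.

φR_n ≈ 274 kip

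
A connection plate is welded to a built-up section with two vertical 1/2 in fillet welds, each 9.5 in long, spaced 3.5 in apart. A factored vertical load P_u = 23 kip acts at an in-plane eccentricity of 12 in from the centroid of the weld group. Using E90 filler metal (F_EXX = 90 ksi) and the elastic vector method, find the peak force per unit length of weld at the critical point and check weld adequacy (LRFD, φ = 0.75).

Total weld length L_w = 19 in. Treat welds as unit-width lines.
Polar moment about centroid: J = 2[d³/12 + d(b/2)²] = 2[9.5³/12 + 9.5×1.75²] = 201.1 in³.
Direct shear f_v = P/L_w = 23 / 19 = 1.211 kip/in (vertical).
Torsion M = P·e = 23 × 12 = 276 kip·in.
Critical point at (x, y) = (1.75, 4.75) from centroid. f_tx = M·y/J = 6.52 kip/in; f_ty = M·x/J = 2.402 kip/in.
Resultant f_max = √[f_tx² + (f_v + f_ty)²] = √[6.52² + (1.211 + 2.402)²] = 7.454 kip/in.
Capacity per unit length: φr_n = 0.75 × 0.6 × 90 × (0.707 × 0.5) = 14.32 kip/in.
7.454 ≤ 14.32 → adequate.

f_max ≈ 7.45 kip/in; adequate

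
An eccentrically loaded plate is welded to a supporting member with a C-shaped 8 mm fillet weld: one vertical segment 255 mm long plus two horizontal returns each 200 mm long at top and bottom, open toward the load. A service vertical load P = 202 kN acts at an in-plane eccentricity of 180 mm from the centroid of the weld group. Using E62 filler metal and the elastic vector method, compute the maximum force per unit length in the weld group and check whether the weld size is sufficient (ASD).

E62XX → F_EXX = 620 MPa.
Total weld length L_w = 655 mm. Treat welds as unit-width lines.
Centroid: x̄ = 2×200×100 / 655 = 61.07 mm from the vertical weld.
Polar moment about centroid: J = I_x + I_y = [255³/12 + 2×200×127.5²] + [255×61.07² + 2(200³/12 + 200×38.93²)] = 10770000 mm³.
Direct shear f_v = P/L_w = 202×10³ / 655 = 308.4 N/mm (vertical).
Torsion M = P·e = 202×10³ × 180 = 36360000 N·mm.
Critical point at (x, y) = (138.9, 127.5) from centroid. f_tx = M·y/J = 430.3 N/mm; f_ty = M·x/J = 468.8 N/mm.
Resultant f_max = √[f_tx² + (f_v + f_ty)²] = √[430.3² + (308.4 + 468.8)²] = 888.4 N/mm.
Capacity per unit length: r_n/Ω = (1/2.0) × 0.6 × 620 × (0.707 × 8) = 1052 N/mm.
888.4 ≤ 1052 → adequate.

f_max ≈ 888 N/mm; adequate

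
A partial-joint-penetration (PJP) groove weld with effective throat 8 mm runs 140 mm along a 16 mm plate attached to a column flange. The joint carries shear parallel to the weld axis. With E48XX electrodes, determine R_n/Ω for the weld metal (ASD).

R_n/Ω ≈ 161 kN

E48XX → F_EXX = 480 MPa.
Effective throat (given) t_e = 8 mm.
A_we = 8 × 140 = 1120 mm².
F_nw = 0.6 F_EXX = 288 MPa.
R_n/Ω = (288 × 1120) / 2.0 × 10⁻³ = 161.3 kN.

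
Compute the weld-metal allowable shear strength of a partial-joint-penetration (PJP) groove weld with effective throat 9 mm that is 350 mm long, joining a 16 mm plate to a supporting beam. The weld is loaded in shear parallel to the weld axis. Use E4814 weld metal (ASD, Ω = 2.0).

E48XX → F_EXX = 480 MPa.
Effective throat (given) t_e = 9 mm.
A_we = 9 × 350 = 3150 mm².
F_nw = 0.6 F_EXX = 288 MPa.
R_n/Ω = (288 × 3150) / 2.0 × 10⁻³ = 453.6 kN.

R_n/Ω ≈ 454 kN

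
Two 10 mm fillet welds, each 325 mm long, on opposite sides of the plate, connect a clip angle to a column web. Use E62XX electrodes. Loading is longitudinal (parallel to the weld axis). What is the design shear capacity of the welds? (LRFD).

E62XX → F_EXX = 620 MPa.
Effective throat t_e = 0.707 × 10 = 7.07 mm.
Total length L = 650 mm; A_we = 7.07 × 650 = 4596 mm².
F_nw = 0.6 F_EXX = 0.6 × 620 = 372 MPa.
φR_n = 0.75 × 372 × 4596 × 10⁻³ = 1282 kN.

φR_n ≈ 1280 kN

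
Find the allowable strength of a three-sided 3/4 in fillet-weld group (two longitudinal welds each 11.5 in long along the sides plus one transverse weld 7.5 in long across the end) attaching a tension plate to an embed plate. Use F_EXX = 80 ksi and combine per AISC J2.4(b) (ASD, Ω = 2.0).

t_e = 0.707 × 0.75 = 0.5302 in.
R_nwl = 0.6 × 80 × 0.5302 × 23 = 585.4 kips (longitudinal, 2 welds).
R_nwt = 0.6 × 80 × 0.5302 × 7.5 = 190.9 kips (transverse, base value).
(i) R_nwl + R_nwt = 776.3 kips; (ii) 0.85 R_nwl + 1.5 R_nwt = 783.9 kips.
R_n = max = 783.9 kips [governs: (ii)]; R_n/Ω = 392 kips.

R_n/Ω ≈ 392 kips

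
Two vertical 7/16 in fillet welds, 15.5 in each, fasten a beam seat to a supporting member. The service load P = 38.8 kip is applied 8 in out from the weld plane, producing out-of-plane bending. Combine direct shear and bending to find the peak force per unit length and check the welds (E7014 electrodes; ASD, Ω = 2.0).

E70XX → F_EXX = 70 ksi.
L_w = 2 × 15.5 = 31 in; section modulus (unit throat) S = 2 × L²/6 = 80.08 in².
Direct shear f_v = P/L_w = 38.8/31 = 1.252 kip/in.
Moment M = P × e = 38.8 × 8 = 310.4 kip·in; bending f_b = M/S = 3.876 kip/in.
f_max = √(f_v² + f_b²) = √(1.252² + 3.876²) = 4.073 kip/in.
r_n/Ω = (1/2.0) × 0.6 × 70 × (0.707 × 0.4375) = 6.496 kip/in → adequate.

f_max ≈ 4.07 kip/in; adequate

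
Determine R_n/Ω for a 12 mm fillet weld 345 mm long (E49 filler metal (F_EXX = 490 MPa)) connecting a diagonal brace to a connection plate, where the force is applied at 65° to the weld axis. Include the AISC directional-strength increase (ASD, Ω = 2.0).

R_n/Ω ≈ 616 kN

t_e = 0.707 × 12 = 8.484 mm; A_we = 8.484 × 345 = 2927 mm².
Directional factor: 1.0 + 0.5 sin^1.5(65°) = 1.431.
F_nw = 0.6 × 490 × 1.431 = 420.8 MPa.
R_n/Ω = (420.8 × 2927) / 2.0 × 10⁻³ = 615.9 kN.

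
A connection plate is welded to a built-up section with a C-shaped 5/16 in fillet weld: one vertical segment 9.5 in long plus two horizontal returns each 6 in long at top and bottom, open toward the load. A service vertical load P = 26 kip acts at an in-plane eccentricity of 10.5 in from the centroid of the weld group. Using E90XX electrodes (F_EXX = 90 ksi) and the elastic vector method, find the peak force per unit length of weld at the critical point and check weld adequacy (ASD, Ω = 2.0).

Total weld length L_w = 21.5 in. Treat welds as unit-width lines.
Centroid: x̄ = 2×6×3 / 21.5 = 1.674 in from the vertical weld.
Polar moment about centroid: J = I_x + I_y = [9.5³/12 + 2×6×4.75²] + [9.5×1.674² + 2(6³/12 + 6×1.326²)] = 425.9 in³.
Direct shear f_v = P/L_w = 26 / 21.5 = 1.209 kip/in (vertical).
Torsion M = P·e = 26 × 10.5 = 273 kip·in.
Critical point at (x, y) = (4.326, 4.75) from centroid. f_tx = M·y/J = 3.045 kip/in; f_ty = M·x/J = 2.773 kip/in.
Resultant f_max = √[f_tx² + (f_v + f_ty)²] = √[3.045² + (1.209 + 2.773)²] = 5.012 kip/in.
Capacity per unit length: r_n/Ω = (1/2.0) × 0.6 × 90 × (0.707 × 0.3125) = 5.965 kip/in.
5.012 ≤ 5.965 → adequate.

f_max ≈ 5.01 kip/in; adequate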